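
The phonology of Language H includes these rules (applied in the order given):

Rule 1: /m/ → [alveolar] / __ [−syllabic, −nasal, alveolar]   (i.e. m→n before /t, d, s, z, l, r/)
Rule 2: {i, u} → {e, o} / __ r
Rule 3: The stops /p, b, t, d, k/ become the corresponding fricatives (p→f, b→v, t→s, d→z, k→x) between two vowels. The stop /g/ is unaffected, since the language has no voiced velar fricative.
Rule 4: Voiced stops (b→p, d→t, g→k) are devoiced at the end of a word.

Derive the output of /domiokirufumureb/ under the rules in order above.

Rule 1 (nasal place assimilation): no segment meets the environment; /domiokirufumureb/ is unchanged.
Rule 2 (pre-rhotic lowering): /i/ is a high vowel immediately before /r/, so it lowers to [e]. /u/ is a high vowel immediately before /r/, so it lowers to [o]. /domiokirufumureb/ → domiokerufumoreb.
Rule 3 (intervocalic spirantization): /k/ is a stop between vowels /o/ and /e/, so it spirantizes to the fricative [x]. /domiokerufumoreb/ → domioxerufumoreb.
Rule 4 (final devoicing): /b/ is a voiced stop in word-final position, so it devoices to [p]. /domioxerufumoreb/ → domioxerufumorep.

domioxerufumorep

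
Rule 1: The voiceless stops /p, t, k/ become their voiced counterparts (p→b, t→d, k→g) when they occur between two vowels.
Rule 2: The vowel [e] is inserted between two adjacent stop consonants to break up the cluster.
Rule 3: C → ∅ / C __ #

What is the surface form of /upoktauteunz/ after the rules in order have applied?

Rule 1 (intervocalic voicing): /p/ is a voiceless stop between vowels /u/ and /o/, so it voices to [b]. /t/ is a voiceless stop between vowels /u/ and /e/, so it voices to [d]. /upoktauteunz/ → uboktaudeunz.
Rule 2 (stop-cluster e-epenthesis): /k/ and /t/ form a stop–stop cluster, so [e] is inserted between them. /uboktaudeunz/ → uboketaudeunz.
Rule 3 (final cluster simplification): /z/ is the second consonant of a word-final cluster /nz/, so it deletes. /uboketaudeunz/ → uboketaudeun.

uboketaudeun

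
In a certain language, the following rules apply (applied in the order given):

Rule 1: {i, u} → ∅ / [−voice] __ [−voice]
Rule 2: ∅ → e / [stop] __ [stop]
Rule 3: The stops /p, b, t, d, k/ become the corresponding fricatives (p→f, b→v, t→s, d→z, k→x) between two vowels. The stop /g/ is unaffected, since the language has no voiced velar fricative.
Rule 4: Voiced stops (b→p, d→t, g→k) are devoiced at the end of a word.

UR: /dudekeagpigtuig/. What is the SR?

duzexeagefigesuik

Rule 1 (high vowel syncope): no segment meets the environment; /dudekeagpigtuig/ is unchanged.
Rule 2 (stop-cluster e-epenthesis): /g/ and /p/ form a stop–stop cluster, so [e] is inserted between them. /g/ and /t/ form a stop–stop cluster, so [e] is inserted between them. /dudekeagpigtuig/ → dudekeagepigetuig.
Rule 3 (intervocalic spirantization): /d/ is a stop between vowels /u/ and /e/, so it spirantizes to the fricative [z]. /k/ is a stop between vowels /e/ and /e/, so it spirantizes to the fricative [x]. /p/ is a stop between vowels /e/ and /i/, so it spirantizes to the fricative [f]. /t/ is a stop between vowels /e/ and /u/, so it spirantizes to the fricative [s]. /dudekeagepigetuig/ → duzexeagefigesuig.
Rule 4 (final devoicing): /g/ is a voiced stop in word-final position, so it devoices to [k]. /duzexeagefigesuig/ → duzexeagefigesuik.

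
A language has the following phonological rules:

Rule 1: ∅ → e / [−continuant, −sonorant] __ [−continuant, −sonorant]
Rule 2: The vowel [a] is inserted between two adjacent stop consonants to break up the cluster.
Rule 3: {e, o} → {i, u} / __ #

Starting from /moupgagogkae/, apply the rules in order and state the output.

moupegagogekai

Rule 1 (stop-cluster e-epenthesis): /p/ and /g/ form a stop–stop cluster, so [e] is inserted between them. /g/ and /k/ form a stop–stop cluster, so [e] is inserted between them. /moupgagogkae/ → moupegagogekae.
Rule 2 (stop-cluster a-epenthesis): no segment meets the environment; /moupegagogekae/ is unchanged.
Rule 3 (final vowel raising): /e/ is a mid vowel in word-final position, so it raises to [i]. /moupegagogekae/ → moupegagogekai.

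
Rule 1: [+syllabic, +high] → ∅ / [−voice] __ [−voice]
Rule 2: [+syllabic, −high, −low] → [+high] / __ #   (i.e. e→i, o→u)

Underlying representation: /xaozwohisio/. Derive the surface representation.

Rule 1 (high vowel syncope): /i/ is a high vowel flanked by voiceless consonants /h/ and /s/, so it deletes. /xaozwohisio/ → xaozwohsio.
Rule 2 (final vowel raising): /o/ is a mid vowel in word-final position, so it raises to [u]. /xaozwohsio/ → xaozwohsiu.

xaozwohsiu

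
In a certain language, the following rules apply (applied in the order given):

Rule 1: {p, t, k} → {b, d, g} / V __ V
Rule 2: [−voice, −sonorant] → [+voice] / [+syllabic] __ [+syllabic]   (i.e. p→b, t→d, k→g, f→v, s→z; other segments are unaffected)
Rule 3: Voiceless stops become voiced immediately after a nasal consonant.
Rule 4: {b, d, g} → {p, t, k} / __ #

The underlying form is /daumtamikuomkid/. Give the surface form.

Rule 1 (intervocalic voicing): /k/ is a voiceless stop between vowels /i/ and /u/, so it voices to [g]. /daumtamikuomkid/ → daumtamiguomkid.
Rule 2 (intervocalic voicing): no segment meets the environment; /daumtamiguomkid/ is unchanged.
Rule 3 (post-nasal voicing): /t/ is a voiceless stop immediately after the nasal /m/, so it voices to [d]. /k/ is a voiceless stop immediately after the nasal /m/, so it voices to [g]. /daumtamiguomkid/ → daumdamiguomgid.
Rule 4 (final devoicing): /d/ is a voiced stop in word-final position, so it devoices to [t]. /daumdamiguomgid/ → daumdamiguomgit.

daumdamiguomgit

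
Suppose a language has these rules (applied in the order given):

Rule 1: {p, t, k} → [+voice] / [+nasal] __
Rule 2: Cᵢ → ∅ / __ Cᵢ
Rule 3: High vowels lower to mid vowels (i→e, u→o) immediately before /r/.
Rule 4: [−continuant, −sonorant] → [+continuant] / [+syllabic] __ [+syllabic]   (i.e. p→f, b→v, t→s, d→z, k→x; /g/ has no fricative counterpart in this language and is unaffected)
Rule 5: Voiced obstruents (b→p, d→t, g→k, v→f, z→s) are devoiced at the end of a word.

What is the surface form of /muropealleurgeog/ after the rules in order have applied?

morofealeorgeok

Rule 1 (post-nasal voicing): no segment meets the environment; /muropealleurgeog/ is unchanged.
Rule 2 (degemination): /ll/ is a geminate; the first /l/ deletes. /muropealleurgeog/ → muropealeurgeog.
Rule 3 (pre-rhotic lowering): /u/ is a high vowel immediately before /r/, so it lowers to [o]. /u/ is a high vowel immediately before /r/, so it lowers to [o]. /muropealeurgeog/ → moropealeorgeog.
Rule 4 (intervocalic spirantization): /p/ is a stop between vowels /o/ and /e/, so it spirantizes to the fricative [f]. /moropealeorgeog/ → morofealeorgeog.
Rule 5 (final devoicing): /g/ is a voiced obstruent in word-final position, so it devoices to [k]. /morofealeorgeog/ → morofealeorgeok.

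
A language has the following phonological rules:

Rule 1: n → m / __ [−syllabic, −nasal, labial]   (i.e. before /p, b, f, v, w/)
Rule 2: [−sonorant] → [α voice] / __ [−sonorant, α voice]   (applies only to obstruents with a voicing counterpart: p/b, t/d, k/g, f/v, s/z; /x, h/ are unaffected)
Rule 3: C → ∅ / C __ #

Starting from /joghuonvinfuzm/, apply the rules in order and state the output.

Rule 1 (nasal place assimilation): /n/ precedes the labial consonant /v/, so it assimilates in place to [m]. /n/ precedes the labial consonant /f/, so it assimilates in place to [m]. /joghuonvinfuzm/ → joghuomvimfuzm.
Rule 2 (regressive voicing assimilation): /g/ precedes the voiceless obstruent /h/, so it devoices to [k] by assimilation. /joghuomvimfuzm/ → jokhuomvimfuzm.
Rule 3 (final cluster simplification): /m/ is the second consonant of a word-final cluster /zm/, so it deletes. /jokhuomvimfuzm/ → jokhuomvimfuz.

jokhuomvimfuz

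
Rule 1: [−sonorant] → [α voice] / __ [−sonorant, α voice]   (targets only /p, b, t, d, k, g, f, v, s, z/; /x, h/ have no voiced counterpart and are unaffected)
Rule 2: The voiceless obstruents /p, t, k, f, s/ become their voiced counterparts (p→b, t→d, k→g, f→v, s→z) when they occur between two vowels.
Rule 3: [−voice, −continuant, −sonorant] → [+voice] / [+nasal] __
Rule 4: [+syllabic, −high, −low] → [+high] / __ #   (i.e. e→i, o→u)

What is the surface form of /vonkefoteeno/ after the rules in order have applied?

vongevodeenu

Rule 1 (regressive voicing assimilation): no segment meets the environment; /vonkefoteeno/ is unchanged.
Rule 2 (intervocalic voicing): /f/ is a voiceless obstruent between vowels /e/ and /o/, so it voices to [v]. /t/ is a voiceless obstruent between vowels /o/ and /e/, so it voices to [d]. /vonkefoteeno/ → vonkevodeeno.
Rule 3 (post-nasal voicing): /k/ is a voiceless stop immediately after the nasal /n/, so it voices to [g]. /vonkevodeeno/ → vongevodeeno.
Rule 4 (final vowel raising): /o/ is a mid vowel in word-final position, so it raises to [u]. /vongevodeeno/ → vongevodeenu.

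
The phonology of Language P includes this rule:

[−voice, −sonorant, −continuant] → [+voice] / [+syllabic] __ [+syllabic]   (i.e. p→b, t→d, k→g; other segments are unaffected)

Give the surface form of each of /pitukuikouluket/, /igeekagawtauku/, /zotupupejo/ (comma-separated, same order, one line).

/pitukuikouluket/: /t/ is a voiceless stop between vowels /i/ and /u/, so it voices to [d]. /k/ is a voiceless stop between vowels /u/ and /u/, so it voices to [g]. /k/ is a voiceless stop between vowels /i/ and /o/, so it voices to [g]. /k/ is a voiceless stop between vowels /u/ and /e/, so it voices to [g]. → [piduguigouluget].
/igeekagawtauku/: /k/ is a voiceless stop between vowels /e/ and /a/, so it voices to [g]. /k/ is a voiceless stop between vowels /u/ and /u/, so it voices to [g]. → [igeegagawtaugu].
/zotupupejo/: /t/ is a voiceless stop between vowels /o/ and /u/, so it voices to [d]. /p/ is a voiceless stop between vowels /u/ and /u/, so it voices to [b]. /p/ is a voiceless stop between vowels /u/ and /e/, so it voices to [b]. → [zodububejo].

piduguigouluget, igeegagawtaugu, zodububejo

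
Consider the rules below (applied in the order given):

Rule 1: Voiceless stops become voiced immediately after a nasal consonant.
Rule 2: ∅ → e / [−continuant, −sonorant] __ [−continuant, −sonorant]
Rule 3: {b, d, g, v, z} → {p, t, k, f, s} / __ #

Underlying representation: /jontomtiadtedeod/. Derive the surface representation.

Rule 1 (post-nasal voicing): /t/ is a voiceless stop immediately after the nasal /n/, so it voices to [d]. /t/ is a voiceless stop immediately after the nasal /m/, so it voices to [d]. /jontomtiadtedeod/ → jondomdiadtedeod.
Rule 2 (stop-cluster e-epenthesis): /d/ and /t/ form a stop–stop cluster, so [e] is inserted between them. /jondomdiadtedeod/ → jondomdiadetedeod.
Rule 3 (final devoicing): /d/ is a voiced obstruent in word-final position, so it devoices to [t]. /jondomdiadetedeod/ → jondomdiadetedeot.

jondomdiadetedeot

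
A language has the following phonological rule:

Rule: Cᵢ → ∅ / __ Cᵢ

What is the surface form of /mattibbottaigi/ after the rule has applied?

matibotaigi

/tt/ is a geminate; the first /t/ deletes.
/bb/ is a geminate; the first /b/ deletes.
/tt/ is a geminate; the first /t/ deletes.
Surface form: [matibotaigi].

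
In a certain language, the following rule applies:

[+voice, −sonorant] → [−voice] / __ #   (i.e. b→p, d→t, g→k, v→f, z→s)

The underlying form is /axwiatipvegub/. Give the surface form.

/b/ is a voiced obstruent in word-final position, so it devoices to [p].
The other instances of /v/, /g/ do not occur in the required environment and remain unchanged.
Surface form: [axwiatipvegup].

axwiatipvegup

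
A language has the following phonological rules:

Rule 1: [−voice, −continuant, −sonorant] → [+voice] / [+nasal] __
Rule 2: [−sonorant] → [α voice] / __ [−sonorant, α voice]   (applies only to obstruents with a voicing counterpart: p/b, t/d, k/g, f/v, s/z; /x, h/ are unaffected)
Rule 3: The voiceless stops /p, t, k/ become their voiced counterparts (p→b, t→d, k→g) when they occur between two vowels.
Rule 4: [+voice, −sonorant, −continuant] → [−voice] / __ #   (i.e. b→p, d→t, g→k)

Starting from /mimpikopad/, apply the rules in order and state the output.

mimbigobat

Rule 1 (post-nasal voicing): /p/ is a voiceless stop immediately after the nasal /m/, so it voices to [b]. /mimpikopad/ → mimbikopad.
Rule 2 (regressive voicing assimilation): no segment meets the environment; /mimbikopad/ is unchanged.
Rule 3 (intervocalic voicing): /k/ is a voiceless stop between vowels /i/ and /o/, so it voices to [g]. /p/ is a voiceless stop between vowels /o/ and /a/, so it voices to [b]. /mimbikopad/ → mimbigobad.
Rule 4 (final devoicing): /d/ is a voiced stop in word-final position, so it devoices to [t]. /mimbigobad/ → mimbigobat.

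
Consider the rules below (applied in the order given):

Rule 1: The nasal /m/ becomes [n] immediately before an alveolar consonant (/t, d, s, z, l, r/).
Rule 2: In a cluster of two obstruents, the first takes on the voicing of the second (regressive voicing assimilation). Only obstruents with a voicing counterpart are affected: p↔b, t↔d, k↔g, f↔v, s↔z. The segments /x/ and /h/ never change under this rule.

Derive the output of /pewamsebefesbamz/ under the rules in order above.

pewansebefezbanz

Rule 1 (nasal place assimilation): /m/ precedes the alveolar consonant /s/, so it assimilates in place to [n]. /m/ precedes the alveolar consonant /z/, so it assimilates in place to [n]. /pewamsebefesbamz/ → pewansebefesbanz.
Rule 2 (regressive voicing assimilation): /s/ precedes the voiced obstruent /b/, so it voices to [z] by assimilation. /pewansebefesbanz/ → pewansebefezbanz.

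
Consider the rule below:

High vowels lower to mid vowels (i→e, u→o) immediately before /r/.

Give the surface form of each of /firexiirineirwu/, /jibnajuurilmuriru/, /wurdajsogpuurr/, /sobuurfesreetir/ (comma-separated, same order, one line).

/firexiirineirwu/: /i/ is a high vowel immediately before /r/, so it lowers to [e]. /i/ is a high vowel immediately before /r/, so it lowers to [e]. /i/ is a high vowel immediately before /r/, so it lowers to [e]. → [ferexierineerwu].
/jibnajuurilmuriru/: /u/ is a high vowel immediately before /r/, so it lowers to [o]. /u/ is a high vowel immediately before /r/, so it lowers to [o]. /i/ is a high vowel immediately before /r/, so it lowers to [e]. → [jibnajuorilmoreru].
/wurdajsogpuurr/: /u/ is a high vowel immediately before /r/, so it lowers to [o]. /u/ is a high vowel immediately before /r/, so it lowers to [o]. → [wordajsogpuorr].
/sobuurfesreetir/: /u/ is a high vowel immediately before /r/, so it lowers to [o]. /i/ is a high vowel immediately before /r/, so it lowers to [e]. → [sobuorfesreeter].

ferexierineerwu, jibnajuorilmoreru, wordajsogpuorr, sobuorfesreeter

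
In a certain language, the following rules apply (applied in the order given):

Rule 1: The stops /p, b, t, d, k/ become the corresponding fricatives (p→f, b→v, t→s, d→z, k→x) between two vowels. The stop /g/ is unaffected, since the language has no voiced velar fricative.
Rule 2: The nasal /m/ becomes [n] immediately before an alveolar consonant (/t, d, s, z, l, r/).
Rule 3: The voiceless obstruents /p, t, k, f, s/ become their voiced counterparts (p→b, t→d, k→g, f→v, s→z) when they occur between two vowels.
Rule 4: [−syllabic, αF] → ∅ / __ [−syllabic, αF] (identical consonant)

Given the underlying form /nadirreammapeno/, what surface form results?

Rule 1 (intervocalic spirantization): /d/ is a stop between vowels /a/ and /i/, so it spirantizes to the fricative [z]. /p/ is a stop between vowels /a/ and /e/, so it spirantizes to the fricative [f]. /nadirreammapeno/ → nazirreammafeno.
Rule 2 (nasal place assimilation): no segment meets the environment; /nazirreammafeno/ is unchanged.
Rule 3 (intervocalic voicing): /f/ is a voiceless obstruent between vowels /a/ and /e/, so it voices to [v]. /nazirreammafeno/ → nazirreammaveno.
Rule 4 (degemination): /rr/ is a geminate; the first /r/ deletes. /mm/ is a geminate; the first /m/ deletes. /nazirreammaveno/ → nazireamaveno.

nazireamaveno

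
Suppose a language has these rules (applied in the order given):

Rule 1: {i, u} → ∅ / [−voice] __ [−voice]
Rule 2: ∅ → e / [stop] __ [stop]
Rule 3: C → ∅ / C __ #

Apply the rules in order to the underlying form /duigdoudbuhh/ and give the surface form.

Rule 1 (high vowel syncope): no segment meets the environment; /duigdoudbuhh/ is unchanged.
Rule 2 (stop-cluster e-epenthesis): /g/ and /d/ form a stop–stop cluster, so [e] is inserted between them. /d/ and /b/ form a stop–stop cluster, so [e] is inserted between them. /duigdoudbuhh/ → duigedoudebuhh.
Rule 3 (final cluster simplification): /h/ is the second consonant of a word-final cluster /hh/, so it deletes. /duigedoudebuhh/ → duigedoudebuh.

duigedoudebuh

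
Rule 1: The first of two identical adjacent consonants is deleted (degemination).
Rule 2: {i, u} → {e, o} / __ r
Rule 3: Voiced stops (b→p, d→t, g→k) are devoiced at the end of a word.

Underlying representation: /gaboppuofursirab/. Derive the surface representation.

gabopuoforserap

Rule 1 (degemination): /pp/ is a geminate; the first /p/ deletes. /gaboppuofursirab/ → gabopuofursirab.
Rule 2 (pre-rhotic lowering): /u/ is a high vowel immediately before /r/, so it lowers to [o]. /i/ is a high vowel immediately before /r/, so it lowers to [e]. /gabopuofursirab/ → gabopuoforserab.
Rule 3 (final devoicing): /b/ is a voiced stop in word-final position, so it devoices to [p]. /gabopuoforserab/ → gabopuoforserap.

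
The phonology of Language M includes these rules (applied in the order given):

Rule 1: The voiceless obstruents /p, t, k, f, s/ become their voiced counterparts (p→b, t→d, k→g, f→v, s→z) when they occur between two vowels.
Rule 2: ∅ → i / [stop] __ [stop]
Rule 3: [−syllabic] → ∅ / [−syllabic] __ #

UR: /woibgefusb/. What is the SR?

Rule 1 (intervocalic voicing): /f/ is a voiceless obstruent between vowels /e/ and /u/, so it voices to [v]. /woibgefusb/ → woibgevusb.
Rule 2 (stop-cluster i-epenthesis): /b/ and /g/ form a stop–stop cluster, so [i] is inserted between them. /woibgevusb/ → woibigevusb.
Rule 3 (final cluster simplification): /b/ is the second consonant of a word-final cluster /sb/, so it deletes. /woibigevusb/ → woibigevus.

woibigevus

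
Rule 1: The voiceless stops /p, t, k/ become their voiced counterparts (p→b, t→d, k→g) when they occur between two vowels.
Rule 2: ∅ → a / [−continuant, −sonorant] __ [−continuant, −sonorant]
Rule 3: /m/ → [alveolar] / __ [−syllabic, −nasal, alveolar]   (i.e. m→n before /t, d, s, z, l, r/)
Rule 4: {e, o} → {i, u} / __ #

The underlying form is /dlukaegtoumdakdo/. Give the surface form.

dlugaegatoundakadu

Rule 1 (intervocalic voicing): /k/ is a voiceless stop between vowels /u/ and /a/, so it voices to [g]. /dlukaegtoumdakdo/ → dlugaegtoumdakdo.
Rule 2 (stop-cluster a-epenthesis): /g/ and /t/ form a stop–stop cluster, so [a] is inserted between them. /k/ and /d/ form a stop–stop cluster, so [a] is inserted between them. /dlugaegtoumdakdo/ → dlugaegatoumdakado.
Rule 3 (nasal place assimilation): /m/ precedes the alveolar consonant /d/, so it assimilates in place to [n]. /dlugaegatoumdakado/ → dlugaegatoundakado.
Rule 4 (final vowel raising): /o/ is a mid vowel in word-final position, so it raises to [u]. /dlugaegatoundakado/ → dlugaegatoundakadu.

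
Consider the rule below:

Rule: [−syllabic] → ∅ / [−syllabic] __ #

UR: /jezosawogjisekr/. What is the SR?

jezosawogjisek

/r/ is the second consonant of a word-final cluster /kr/, so it deletes.
Surface form: [jezosawogjisek].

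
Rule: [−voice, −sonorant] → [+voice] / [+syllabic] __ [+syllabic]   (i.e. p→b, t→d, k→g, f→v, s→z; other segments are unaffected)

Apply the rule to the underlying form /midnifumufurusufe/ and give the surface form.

/f/ is a voiceless obstruent between vowels /i/ and /u/, so it voices to [v].
/f/ is a voiceless obstruent between vowels /u/ and /u/, so it voices to [v].
/s/ is a voiceless obstruent between vowels /u/ and /u/, so it voices to [z].
/f/ is a voiceless obstruent between vowels /u/ and /e/, so it voices to [v].
Surface form: [midnivumuvuruzuve].

midnivumuvuruzuve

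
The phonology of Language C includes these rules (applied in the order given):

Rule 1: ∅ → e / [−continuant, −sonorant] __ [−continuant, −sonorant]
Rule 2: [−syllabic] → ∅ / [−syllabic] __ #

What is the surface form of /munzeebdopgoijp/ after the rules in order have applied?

munzeebedopegoij

Rule 1 (stop-cluster e-epenthesis): /b/ and /d/ form a stop–stop cluster, so [e] is inserted between them. /p/ and /g/ form a stop–stop cluster, so [e] is inserted between them. /munzeebdopgoijp/ → munzeebedopegoijp.
Rule 2 (final cluster simplification): /p/ is the second consonant of a word-final cluster /jp/, so it deletes. /munzeebedopegoijp/ → munzeebedopegoij.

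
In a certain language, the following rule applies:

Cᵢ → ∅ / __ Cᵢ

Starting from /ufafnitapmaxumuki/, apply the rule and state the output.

No segment of /ufafnitapmaxumuki/ meets the structural description of the rule, so the form surfaces unchanged.

ufafnitapmaxumuki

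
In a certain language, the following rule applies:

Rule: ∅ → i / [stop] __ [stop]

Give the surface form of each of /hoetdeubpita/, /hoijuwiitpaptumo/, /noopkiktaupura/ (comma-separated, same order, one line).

/hoetdeubpita/: /t/ and /d/ form a stop–stop cluster, so [i] is inserted between them. /b/ and /p/ form a stop–stop cluster, so [i] is inserted between them. → [hoetideubipita].
/hoijuwiitpaptumo/: /t/ and /p/ form a stop–stop cluster, so [i] is inserted between them. /p/ and /t/ form a stop–stop cluster, so [i] is inserted between them. → [hoijuwiitipapitumo].
/noopkiktaupura/: /p/ and /k/ form a stop–stop cluster, so [i] is inserted between them. /k/ and /t/ form a stop–stop cluster, so [i] is inserted between them. → [noopikikitaupura].

hoetideubipita, hoijuwiitipapitumo, noopikikitaupura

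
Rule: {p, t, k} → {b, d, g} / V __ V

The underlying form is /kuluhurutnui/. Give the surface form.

kuluhurutnui

No segment of /kuluhurutnui/ meets the structural description of the rule, so the form surfaces unchanged.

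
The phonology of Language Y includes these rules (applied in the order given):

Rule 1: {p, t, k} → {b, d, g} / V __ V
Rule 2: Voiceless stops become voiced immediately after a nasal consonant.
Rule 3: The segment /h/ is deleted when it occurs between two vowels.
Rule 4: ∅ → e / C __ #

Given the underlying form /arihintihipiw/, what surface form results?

ariindiibiwe

Rule 1 (intervocalic voicing): /p/ is a voiceless stop between vowels /i/ and /i/, so it voices to [b]. /arihintihipiw/ → arihintihibiw.
Rule 2 (post-nasal voicing): /t/ is a voiceless stop immediately after the nasal /n/, so it voices to [d]. /arihintihibiw/ → arihindihibiw.
Rule 3 (intervocalic h-deletion): /h/ occurs between vowels /i/ and /i/, so it deletes. /h/ occurs between vowels /i/ and /i/, so it deletes. /arihindihibiw/ → ariindiibiw.
Rule 4 (final e-epenthesis): the form ends in the consonant /w/, so [e] is inserted word-finally. /ariindiibiw/ → ariindiibiwe.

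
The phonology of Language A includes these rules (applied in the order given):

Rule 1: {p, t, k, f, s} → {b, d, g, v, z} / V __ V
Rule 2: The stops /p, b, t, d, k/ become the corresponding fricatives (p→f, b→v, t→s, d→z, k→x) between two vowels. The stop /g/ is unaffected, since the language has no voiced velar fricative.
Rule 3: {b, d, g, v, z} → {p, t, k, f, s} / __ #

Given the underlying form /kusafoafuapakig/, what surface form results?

kuzavoavuavagik

Rule 1 (intervocalic voicing): /s/ is a voiceless obstruent between vowels /u/ and /a/, so it voices to [z]. /f/ is a voiceless obstruent between vowels /a/ and /o/, so it voices to [v]. /f/ is a voiceless obstruent between vowels /a/ and /u/, so it voices to [v]. /p/ is a voiceless obstruent between vowels /a/ and /a/, so it voices to [b]. /k/ is a voiceless obstruent between vowels /a/ and /i/, so it voices to [g]. /kusafoafuapakig/ → kuzavoavuabagig.
Rule 2 (intervocalic spirantization): /b/ is a stop between vowels /a/ and /a/, so it spirantizes to the fricative [v]. /kuzavoavuabagig/ → kuzavoavuavagig.
Rule 3 (final devoicing): /g/ is a voiced obstruent in word-final position, so it devoices to [k]. /kuzavoavuavagig/ → kuzavoavuavagik.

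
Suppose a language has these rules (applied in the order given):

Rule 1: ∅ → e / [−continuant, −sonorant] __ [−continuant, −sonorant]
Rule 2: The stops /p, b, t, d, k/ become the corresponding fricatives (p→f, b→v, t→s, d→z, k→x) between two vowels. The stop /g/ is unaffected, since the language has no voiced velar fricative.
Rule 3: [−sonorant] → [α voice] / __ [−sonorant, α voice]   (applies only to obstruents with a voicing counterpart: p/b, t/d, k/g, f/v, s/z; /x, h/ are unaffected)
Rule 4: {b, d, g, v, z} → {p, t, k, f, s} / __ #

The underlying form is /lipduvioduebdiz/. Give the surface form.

Rule 1 (stop-cluster e-epenthesis): /p/ and /d/ form a stop–stop cluster, so [e] is inserted between them. /b/ and /d/ form a stop–stop cluster, so [e] is inserted between them. /lipduvioduebdiz/ → lipeduvioduebediz.
Rule 2 (intervocalic spirantization): /p/ is a stop between vowels /i/ and /e/, so it spirantizes to the fricative [f]. /d/ is a stop between vowels /e/ and /u/, so it spirantizes to the fricative [z]. /d/ is a stop between vowels /o/ and /u/, so it spirantizes to the fricative [z]. /b/ is a stop between vowels /e/ and /e/, so it spirantizes to the fricative [v]. /d/ is a stop between vowels /e/ and /i/, so it spirantizes to the fricative [z]. /lipeduvioduebediz/ → lifezuviozueveziz.
Rule 3 (regressive voicing assimilation): no segment meets the environment; /lifezuviozueveziz/ is unchanged.
Rule 4 (final devoicing): /z/ is a voiced obstruent in word-final position, so it devoices to [s]. /lifezuviozueveziz/ → lifezuviozuevezis.

lifezuviozuevezis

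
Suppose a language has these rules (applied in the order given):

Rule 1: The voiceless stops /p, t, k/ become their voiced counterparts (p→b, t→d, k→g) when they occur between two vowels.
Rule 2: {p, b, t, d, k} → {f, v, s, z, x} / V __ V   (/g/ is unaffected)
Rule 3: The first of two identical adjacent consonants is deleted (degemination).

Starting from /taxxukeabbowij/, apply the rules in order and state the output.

Rule 1 (intervocalic voicing): /k/ is a voiceless stop between vowels /u/ and /e/, so it voices to [g]. /taxxukeabbowij/ → taxxugeabbowij.
Rule 2 (intervocalic spirantization): no segment meets the environment; /taxxugeabbowij/ is unchanged.
Rule 3 (degemination): /xx/ is a geminate; the first /x/ deletes. /bb/ is a geminate; the first /b/ deletes. /taxxugeabbowij/ → taxugeabowij.

taxugeabowij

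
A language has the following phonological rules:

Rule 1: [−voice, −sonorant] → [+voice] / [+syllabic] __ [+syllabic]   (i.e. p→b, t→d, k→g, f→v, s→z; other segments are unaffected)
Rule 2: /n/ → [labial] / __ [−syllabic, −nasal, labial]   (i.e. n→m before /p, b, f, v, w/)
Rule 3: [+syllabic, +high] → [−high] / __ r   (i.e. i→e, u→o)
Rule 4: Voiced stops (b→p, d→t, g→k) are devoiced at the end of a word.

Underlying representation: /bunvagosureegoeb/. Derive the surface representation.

Rule 1 (intervocalic voicing): /s/ is a voiceless obstruent between vowels /o/ and /u/, so it voices to [z]. /bunvagosureegoeb/ → bunvagozureegoeb.
Rule 2 (nasal place assimilation): /n/ precedes the labial consonant /v/, so it assimilates in place to [m]. /bunvagozureegoeb/ → bumvagozureegoeb.
Rule 3 (pre-rhotic lowering): /u/ is a high vowel immediately before /r/, so it lowers to [o]. /bumvagozureegoeb/ → bumvagozoreegoeb.
Rule 4 (final devoicing): /b/ is a voiced stop in word-final position, so it devoices to [p]. /bumvagozoreegoeb/ → bumvagozoreegoep.

bumvagozoreegoep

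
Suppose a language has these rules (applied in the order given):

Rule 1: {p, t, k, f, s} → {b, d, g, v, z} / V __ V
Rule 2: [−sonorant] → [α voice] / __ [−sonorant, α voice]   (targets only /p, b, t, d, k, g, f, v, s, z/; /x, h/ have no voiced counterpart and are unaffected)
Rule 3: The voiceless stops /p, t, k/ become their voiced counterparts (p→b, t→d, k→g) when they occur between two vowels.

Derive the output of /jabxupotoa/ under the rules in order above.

Rule 1 (intervocalic voicing): /p/ is a voiceless obstruent between vowels /u/ and /o/, so it voices to [b]. /t/ is a voiceless obstruent between vowels /o/ and /o/, so it voices to [d]. /jabxupotoa/ → jabxubodoa.
Rule 2 (regressive voicing assimilation): /b/ precedes the voiceless obstruent /x/, so it devoices to [p] by assimilation. /jabxubodoa/ → japxubodoa.
Rule 3 (intervocalic voicing): no segment meets the environment; /japxubodoa/ is unchanged.

japxubodoa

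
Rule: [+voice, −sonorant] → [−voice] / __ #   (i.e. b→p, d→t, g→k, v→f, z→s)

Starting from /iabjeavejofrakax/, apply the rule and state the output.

iabjeavejofrakax

No segment of /iabjeavejofrakax/ meets the structural description of the rule, so the form surfaces unchanged.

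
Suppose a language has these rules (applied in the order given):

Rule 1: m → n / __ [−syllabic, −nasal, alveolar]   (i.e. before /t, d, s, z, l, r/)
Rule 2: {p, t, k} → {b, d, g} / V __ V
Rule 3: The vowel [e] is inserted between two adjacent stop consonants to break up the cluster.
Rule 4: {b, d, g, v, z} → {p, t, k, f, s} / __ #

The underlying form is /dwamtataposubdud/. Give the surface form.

Rule 1 (nasal place assimilation): /m/ precedes the alveolar consonant /t/, so it assimilates in place to [n]. /dwamtataposubdud/ → dwantataposubdud.
Rule 2 (intervocalic voicing): /t/ is a voiceless stop between vowels /a/ and /a/, so it voices to [d]. /p/ is a voiceless stop between vowels /a/ and /o/, so it voices to [b]. /dwantataposubdud/ → dwantadabosubdud.
Rule 3 (stop-cluster e-epenthesis): /b/ and /d/ form a stop–stop cluster, so [e] is inserted between them. /dwantadabosubdud/ → dwantadabosubedud.
Rule 4 (final devoicing): /d/ is a voiced obstruent in word-final position, so it devoices to [t]. /dwantadabosubedud/ → dwantadabosubedut.

dwantadabosubedut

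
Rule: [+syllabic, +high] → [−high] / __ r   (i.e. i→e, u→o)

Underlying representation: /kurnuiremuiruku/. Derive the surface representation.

/u/ is a high vowel immediately before /r/, so it lowers to [o].
/i/ is a high vowel immediately before /r/, so it lowers to [e].
/i/ is a high vowel immediately before /r/, so it lowers to [e].
The other instances of /u/ do not occur in the required environment and remain unchanged.
Surface form: [kornueremueruku].

kornueremueruku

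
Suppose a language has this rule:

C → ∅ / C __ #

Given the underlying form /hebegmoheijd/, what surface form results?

/d/ is the second consonant of a word-final cluster /jd/, so it deletes.
Surface form: [hebegmoheij].

hebegmoheij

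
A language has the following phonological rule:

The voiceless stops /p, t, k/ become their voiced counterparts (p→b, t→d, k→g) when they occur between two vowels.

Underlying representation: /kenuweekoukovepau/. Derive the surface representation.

Scanning /kenuweekoukovepau/: /k/ at position 1 is not in the conditioning environment; /k/ is a voiceless stop between vowels /e/ and /o/, so it voices to [g]; /k/ is a voiceless stop between vowels /u/ and /o/, so it voices to [g]; /p/ is a voiceless stop between vowels /e/ and /a/, so it voices to [b].
Result: [kenuweegougovebau].

kenuweegougovebau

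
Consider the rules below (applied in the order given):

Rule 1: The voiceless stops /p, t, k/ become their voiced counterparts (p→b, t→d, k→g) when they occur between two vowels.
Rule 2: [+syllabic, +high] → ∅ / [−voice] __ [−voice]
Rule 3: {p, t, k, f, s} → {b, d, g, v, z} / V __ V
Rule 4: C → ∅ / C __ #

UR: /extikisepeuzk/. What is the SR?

Rule 1 (intervocalic voicing): /k/ is a voiceless stop between vowels /i/ and /i/, so it voices to [g]. /p/ is a voiceless stop between vowels /e/ and /e/, so it voices to [b]. /extikisepeuzk/ → extigisebeuzk.
Rule 2 (high vowel syncope): no segment meets the environment; /extigisebeuzk/ is unchanged.
Rule 3 (intervocalic voicing): /s/ is a voiceless obstruent between vowels /i/ and /e/, so it voices to [z]. /extigisebeuzk/ → extigizebeuzk.
Rule 4 (final cluster simplification): /k/ is the second consonant of a word-final cluster /zk/, so it deletes. /extigizebeuzk/ → extigizebeuz.

extigizebeuz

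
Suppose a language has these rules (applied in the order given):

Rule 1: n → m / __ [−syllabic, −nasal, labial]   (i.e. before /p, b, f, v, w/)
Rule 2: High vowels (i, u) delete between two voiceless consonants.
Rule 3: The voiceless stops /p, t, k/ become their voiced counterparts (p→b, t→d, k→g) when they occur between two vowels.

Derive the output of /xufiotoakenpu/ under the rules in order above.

xfiodoagempu

Rule 1 (nasal place assimilation): /n/ precedes the labial consonant /p/, so it assimilates in place to [m]. /xufiotoakenpu/ → xufiotoakempu.
Rule 2 (high vowel syncope): /u/ is a high vowel flanked by voiceless consonants /x/ and /f/, so it deletes. /xufiotoakempu/ → xfiotoakempu.
Rule 3 (intervocalic voicing): /t/ is a voiceless stop between vowels /o/ and /o/, so it voices to [d]. /k/ is a voiceless stop between vowels /a/ and /e/, so it voices to [g]. /xfiotoakempu/ → xfiodoagempu.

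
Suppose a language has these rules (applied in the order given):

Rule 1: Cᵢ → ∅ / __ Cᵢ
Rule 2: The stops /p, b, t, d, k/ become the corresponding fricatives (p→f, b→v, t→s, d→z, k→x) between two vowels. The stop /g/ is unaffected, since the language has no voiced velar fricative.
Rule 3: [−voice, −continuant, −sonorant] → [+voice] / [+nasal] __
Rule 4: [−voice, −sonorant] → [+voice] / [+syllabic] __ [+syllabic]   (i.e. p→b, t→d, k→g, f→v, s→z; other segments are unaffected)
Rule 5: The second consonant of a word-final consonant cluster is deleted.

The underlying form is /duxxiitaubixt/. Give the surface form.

duxiizauvix

Rule 1 (degemination): /xx/ is a geminate; the first /x/ deletes. /duxxiitaubixt/ → duxiitaubixt.
Rule 2 (intervocalic spirantization): /t/ is a stop between vowels /i/ and /a/, so it spirantizes to the fricative [s]. /b/ is a stop between vowels /u/ and /i/, so it spirantizes to the fricative [v]. /duxiitaubixt/ → duxiisauvixt.
Rule 3 (post-nasal voicing): no segment meets the environment; /duxiisauvixt/ is unchanged.
Rule 4 (intervocalic voicing): /s/ is a voiceless obstruent between vowels /i/ and /a/, so it voices to [z]. /duxiisauvixt/ → duxiizauvixt.
Rule 5 (final cluster simplification): /t/ is the second consonant of a word-final cluster /xt/, so it deletes. /duxiizauvixt/ → duxiizauvix.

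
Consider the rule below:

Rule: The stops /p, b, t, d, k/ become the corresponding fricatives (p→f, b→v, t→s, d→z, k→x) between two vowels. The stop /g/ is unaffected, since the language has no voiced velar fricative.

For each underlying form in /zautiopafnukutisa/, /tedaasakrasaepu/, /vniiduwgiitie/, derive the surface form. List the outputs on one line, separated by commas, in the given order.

/zautiopafnukutisa/: /t/ is a stop between vowels /u/ and /i/, so it spirantizes to the fricative [s]. /p/ is a stop between vowels /o/ and /a/, so it spirantizes to the fricative [f]. /k/ is a stop between vowels /u/ and /u/, so it spirantizes to the fricative [x]. /t/ is a stop between vowels /u/ and /i/, so it spirantizes to the fricative [s]. → [zausiofafnuxusisa].
/tedaasakrasaepu/: /d/ is a stop between vowels /e/ and /a/, so it spirantizes to the fricative [z]. /p/ is a stop between vowels /e/ and /u/, so it spirantizes to the fricative [f]. → [tezaasakrasaefu].
/vniiduwgiitie/: /d/ is a stop between vowels /i/ and /u/, so it spirantizes to the fricative [z]. /t/ is a stop between vowels /i/ and /i/, so it spirantizes to the fricative [s]. → [vniizuwgiisie].

zausiofafnuxusisa, tezaasakrasaefu, vniizuwgiisie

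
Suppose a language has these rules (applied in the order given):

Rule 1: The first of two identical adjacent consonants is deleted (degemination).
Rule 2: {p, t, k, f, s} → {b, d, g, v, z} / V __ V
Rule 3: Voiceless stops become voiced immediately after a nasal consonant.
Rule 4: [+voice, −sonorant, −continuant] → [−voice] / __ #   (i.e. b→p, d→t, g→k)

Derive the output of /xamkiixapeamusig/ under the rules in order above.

Rule 1 (degemination): no segment meets the environment; /xamkiixapeamusig/ is unchanged.
Rule 2 (intervocalic voicing): /p/ is a voiceless obstruent between vowels /a/ and /e/, so it voices to [b]. /s/ is a voiceless obstruent between vowels /u/ and /i/, so it voices to [z]. /xamkiixapeamusig/ → xamkiixabeamuzig.
Rule 3 (post-nasal voicing): /k/ is a voiceless stop immediately after the nasal /m/, so it voices to [g]. /xamkiixabeamuzig/ → xamgiixabeamuzig.
Rule 4 (final devoicing): /g/ is a voiced stop in word-final position, so it devoices to [k]. /xamgiixabeamuzig/ → xamgiixabeamuzik.

xamgiixabeamuzik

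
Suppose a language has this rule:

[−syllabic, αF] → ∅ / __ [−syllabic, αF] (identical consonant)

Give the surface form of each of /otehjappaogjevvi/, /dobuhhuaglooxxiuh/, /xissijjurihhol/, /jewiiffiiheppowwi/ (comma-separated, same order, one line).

/otehjappaogjevvi/: /pp/ is a geminate; the first /p/ deletes. /vv/ is a geminate; the first /v/ deletes. → [otehjapaogjevi].
/dobuhhuaglooxxiuh/: /hh/ is a geminate; the first /h/ deletes. /xx/ is a geminate; the first /x/ deletes. → [dobuhuaglooxiuh].
/xissijjurihhol/: /ss/ is a geminate; the first /s/ deletes. /jj/ is a geminate; the first /j/ deletes. /hh/ is a geminate; the first /h/ deletes. → [xisijurihol].
/jewiiffiiheppowwi/: /ff/ is a geminate; the first /f/ deletes. /pp/ is a geminate; the first /p/ deletes. /ww/ is a geminate; the first /w/ deletes. → [jewiifiihepowi].

otehjapaogjevi, dobuhuaglooxiuh, xisijurihol, jewiifiihepowi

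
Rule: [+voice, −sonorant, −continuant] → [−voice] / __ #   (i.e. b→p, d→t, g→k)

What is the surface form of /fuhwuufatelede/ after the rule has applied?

No segment of /fuhwuufatelede/ meets the structural description of the rule, so the form surfaces unchanged.

fuhwuufatelede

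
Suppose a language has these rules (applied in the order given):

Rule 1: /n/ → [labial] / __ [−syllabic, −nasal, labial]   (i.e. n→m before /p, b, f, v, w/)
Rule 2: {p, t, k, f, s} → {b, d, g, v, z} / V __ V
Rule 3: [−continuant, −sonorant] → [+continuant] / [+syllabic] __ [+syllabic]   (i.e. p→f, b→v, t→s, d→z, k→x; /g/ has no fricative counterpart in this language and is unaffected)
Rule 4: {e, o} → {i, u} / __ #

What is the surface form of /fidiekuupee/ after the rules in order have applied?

fizieguuvei

Rule 1 (nasal place assimilation): no segment meets the environment; /fidiekuupee/ is unchanged.
Rule 2 (intervocalic voicing): /k/ is a voiceless obstruent between vowels /e/ and /u/, so it voices to [g]. /p/ is a voiceless obstruent between vowels /u/ and /e/, so it voices to [b]. /fidiekuupee/ → fidieguubee.
Rule 3 (intervocalic spirantization): /d/ is a stop between vowels /i/ and /i/, so it spirantizes to the fricative [z]. /b/ is a stop between vowels /u/ and /e/, so it spirantizes to the fricative [v]. /fidieguubee/ → fizieguuvee.
Rule 4 (final vowel raising): /e/ is a mid vowel in word-final position, so it raises to [i]. /fizieguuvee/ → fizieguuvei.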